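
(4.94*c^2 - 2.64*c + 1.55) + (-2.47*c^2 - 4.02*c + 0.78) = 2.47*c^2 - 6.66*c + 2.33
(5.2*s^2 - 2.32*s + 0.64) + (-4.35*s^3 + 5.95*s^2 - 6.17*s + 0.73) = -4.35*s^3 + 11.15*s^2 - 8.49*s + 1.37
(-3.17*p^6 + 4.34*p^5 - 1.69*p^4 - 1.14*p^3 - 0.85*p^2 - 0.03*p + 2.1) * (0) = 0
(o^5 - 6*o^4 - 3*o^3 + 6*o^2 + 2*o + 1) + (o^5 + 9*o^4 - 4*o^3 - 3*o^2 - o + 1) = 2*o^5 + 3*o^4 - 7*o^3 + 3*o^2 + o + 2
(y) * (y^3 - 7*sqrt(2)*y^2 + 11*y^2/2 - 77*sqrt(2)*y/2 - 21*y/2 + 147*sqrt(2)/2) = y^4 - 7*sqrt(2)*y^3 + 11*y^3/2 - 77*sqrt(2)*y^2/2 - 21*y^2/2 + 147*sqrt(2)*y/2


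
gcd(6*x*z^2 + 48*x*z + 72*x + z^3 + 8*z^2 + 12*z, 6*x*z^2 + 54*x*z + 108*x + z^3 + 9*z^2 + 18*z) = 6*x*z + 36*x + z^2 + 6*z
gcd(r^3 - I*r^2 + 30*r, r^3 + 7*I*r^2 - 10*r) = r^2 + 5*I*r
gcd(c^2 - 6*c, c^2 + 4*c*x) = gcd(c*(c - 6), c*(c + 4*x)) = c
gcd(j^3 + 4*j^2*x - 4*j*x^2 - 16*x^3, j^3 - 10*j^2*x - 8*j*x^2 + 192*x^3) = j + 4*x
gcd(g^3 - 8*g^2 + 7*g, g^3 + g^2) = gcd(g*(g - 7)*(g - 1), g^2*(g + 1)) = g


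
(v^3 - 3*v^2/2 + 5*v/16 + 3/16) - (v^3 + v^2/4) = -7*v^2/4 + 5*v/16 + 3/16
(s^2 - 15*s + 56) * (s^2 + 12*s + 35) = s^4 - 3*s^3 - 89*s^2 + 147*s + 1960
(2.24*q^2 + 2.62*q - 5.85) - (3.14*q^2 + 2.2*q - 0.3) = -0.9*q^2 + 0.42*q - 5.55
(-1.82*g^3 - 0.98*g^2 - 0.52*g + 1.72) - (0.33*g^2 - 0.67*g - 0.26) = -1.82*g^3 - 1.31*g^2 + 0.15*g + 1.98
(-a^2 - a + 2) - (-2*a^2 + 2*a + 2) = a^2 - 3*a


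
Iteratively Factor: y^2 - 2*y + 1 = (y - 1)*(y - 1)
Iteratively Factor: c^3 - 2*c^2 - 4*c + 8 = (c - 2)*(c^2 - 4) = (c - 2)^2*(c + 2)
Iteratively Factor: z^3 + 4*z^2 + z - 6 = (z - 1)*(z^2 + 5*z + 6) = (z - 1)*(z + 2)*(z + 3)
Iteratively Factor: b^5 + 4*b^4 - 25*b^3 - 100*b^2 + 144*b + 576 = (b + 4)*(b^4 - 25*b^2 + 144) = (b + 3)*(b + 4)*(b^3 - 3*b^2 - 16*b + 48) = (b + 3)*(b + 4)^2*(b^2 - 7*b + 12) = (b - 4)*(b + 3)*(b + 4)^2*(b - 3)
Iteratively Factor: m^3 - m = (m + 1)*(m^2 - m) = (m - 1)*(m + 1)*(m)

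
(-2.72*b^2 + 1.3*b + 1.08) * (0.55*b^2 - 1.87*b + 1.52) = -1.496*b^4 + 5.8014*b^3 - 5.9714*b^2 - 0.0435999999999999*b + 1.6416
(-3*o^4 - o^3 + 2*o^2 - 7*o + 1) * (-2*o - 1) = 6*o^5 + 5*o^4 - 3*o^3 + 12*o^2 + 5*o - 1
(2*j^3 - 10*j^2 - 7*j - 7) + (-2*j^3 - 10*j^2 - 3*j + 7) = -20*j^2 - 10*j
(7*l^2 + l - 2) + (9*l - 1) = 7*l^2 + 10*l - 3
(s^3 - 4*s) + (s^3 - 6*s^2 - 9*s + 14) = 2*s^3 - 6*s^2 - 13*s + 14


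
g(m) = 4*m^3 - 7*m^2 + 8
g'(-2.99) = 149.14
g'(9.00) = 846.00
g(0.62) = 6.26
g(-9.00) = -3475.00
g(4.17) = 176.32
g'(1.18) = 0.19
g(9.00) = 2357.00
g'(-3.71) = 217.11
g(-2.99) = -161.50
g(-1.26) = -11.11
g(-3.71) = -292.61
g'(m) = 12*m^2 - 14*m = 2*m*(6*m - 7)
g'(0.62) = -4.07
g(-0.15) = 7.83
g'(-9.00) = 1098.00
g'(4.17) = 150.29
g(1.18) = 4.83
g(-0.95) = -1.75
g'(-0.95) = 24.13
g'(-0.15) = 2.37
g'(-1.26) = 36.69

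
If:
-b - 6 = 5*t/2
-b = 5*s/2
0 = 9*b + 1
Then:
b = -1/9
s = 2/45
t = -106/45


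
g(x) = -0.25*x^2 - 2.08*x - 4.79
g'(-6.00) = 0.92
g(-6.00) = -1.31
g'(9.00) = -6.58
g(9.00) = -43.76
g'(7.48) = -5.82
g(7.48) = -34.34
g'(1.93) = -3.04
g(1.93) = -9.74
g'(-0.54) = -1.81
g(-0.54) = -3.74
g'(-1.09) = -1.54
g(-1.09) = -2.82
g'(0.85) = -2.50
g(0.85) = -6.74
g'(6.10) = -5.13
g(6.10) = -26.78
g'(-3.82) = -0.17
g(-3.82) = -0.49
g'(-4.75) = 0.30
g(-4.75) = -0.55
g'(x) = -0.5*x - 2.08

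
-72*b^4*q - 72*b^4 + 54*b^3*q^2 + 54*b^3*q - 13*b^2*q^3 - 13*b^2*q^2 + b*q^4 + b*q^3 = (-6*b + q)*(-4*b + q)*(-3*b + q)*(b*q + b)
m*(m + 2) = m^2 + 2*m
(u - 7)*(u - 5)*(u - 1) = u^3 - 13*u^2 + 47*u - 35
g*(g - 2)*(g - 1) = g^3 - 3*g^2 + 2*g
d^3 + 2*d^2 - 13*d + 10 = (d - 2)*(d - 1)*(d + 5)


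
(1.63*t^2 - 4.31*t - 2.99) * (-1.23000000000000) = -2.0049*t^2 + 5.3013*t + 3.6777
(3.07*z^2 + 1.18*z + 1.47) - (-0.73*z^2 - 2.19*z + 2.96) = 3.8*z^2 + 3.37*z - 1.49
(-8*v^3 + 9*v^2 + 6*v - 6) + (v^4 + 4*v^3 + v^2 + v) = v^4 - 4*v^3 + 10*v^2 + 7*v - 6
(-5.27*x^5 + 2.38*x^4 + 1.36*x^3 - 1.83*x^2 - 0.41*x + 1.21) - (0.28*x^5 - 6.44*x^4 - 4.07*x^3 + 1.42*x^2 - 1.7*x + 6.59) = -5.55*x^5 + 8.82*x^4 + 5.43*x^3 - 3.25*x^2 + 1.29*x - 5.38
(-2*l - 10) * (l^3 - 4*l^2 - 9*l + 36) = -2*l^4 - 2*l^3 + 58*l^2 + 18*l - 360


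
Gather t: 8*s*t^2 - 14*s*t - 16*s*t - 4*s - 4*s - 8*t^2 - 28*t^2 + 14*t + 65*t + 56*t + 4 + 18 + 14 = -8*s + t^2*(8*s - 36) + t*(135 - 30*s) + 36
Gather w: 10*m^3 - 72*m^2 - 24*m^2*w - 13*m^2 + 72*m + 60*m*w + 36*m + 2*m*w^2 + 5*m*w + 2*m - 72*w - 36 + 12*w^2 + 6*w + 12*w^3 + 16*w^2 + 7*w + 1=10*m^3 - 85*m^2 + 110*m + 12*w^3 + w^2*(2*m + 28) + w*(-24*m^2 + 65*m - 59) - 35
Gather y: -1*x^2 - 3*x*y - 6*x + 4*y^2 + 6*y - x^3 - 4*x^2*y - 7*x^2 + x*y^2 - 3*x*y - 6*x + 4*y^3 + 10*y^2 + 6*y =-x^3 - 8*x^2 - 12*x + 4*y^3 + y^2*(x + 14) + y*(-4*x^2 - 6*x + 12)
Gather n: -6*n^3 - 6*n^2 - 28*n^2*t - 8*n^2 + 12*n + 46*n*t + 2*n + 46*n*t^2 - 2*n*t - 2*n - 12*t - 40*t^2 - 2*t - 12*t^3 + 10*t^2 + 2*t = -6*n^3 + n^2*(-28*t - 14) + n*(46*t^2 + 44*t + 12) - 12*t^3 - 30*t^2 - 12*t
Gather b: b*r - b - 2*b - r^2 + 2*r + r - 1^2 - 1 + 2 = b*(r - 3) - r^2 + 3*r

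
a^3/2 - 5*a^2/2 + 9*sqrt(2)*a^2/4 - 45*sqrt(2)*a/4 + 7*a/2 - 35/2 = (a/2 + sqrt(2)/2)*(a - 5)*(a + 7*sqrt(2)/2)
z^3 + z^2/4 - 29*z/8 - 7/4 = (z - 2)*(z + 1/2)*(z + 7/4)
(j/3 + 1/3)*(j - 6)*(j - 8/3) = j^3/3 - 23*j^2/9 + 22*j/9 + 16/3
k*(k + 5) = k^2 + 5*k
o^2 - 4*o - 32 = (o - 8)*(o + 4)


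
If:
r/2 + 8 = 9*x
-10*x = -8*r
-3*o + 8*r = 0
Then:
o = 640/201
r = 80/67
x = 64/67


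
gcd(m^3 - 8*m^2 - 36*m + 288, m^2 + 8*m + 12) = m + 6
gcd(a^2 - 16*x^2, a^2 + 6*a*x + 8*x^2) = a + 4*x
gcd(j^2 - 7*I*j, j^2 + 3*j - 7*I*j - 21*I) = j - 7*I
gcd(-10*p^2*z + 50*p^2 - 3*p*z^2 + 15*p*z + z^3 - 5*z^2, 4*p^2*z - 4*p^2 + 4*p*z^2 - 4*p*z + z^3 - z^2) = 2*p + z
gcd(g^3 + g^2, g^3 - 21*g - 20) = g + 1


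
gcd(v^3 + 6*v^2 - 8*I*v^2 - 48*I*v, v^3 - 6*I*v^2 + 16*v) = v^2 - 8*I*v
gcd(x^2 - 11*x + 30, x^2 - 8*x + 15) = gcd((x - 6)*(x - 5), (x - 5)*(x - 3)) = x - 5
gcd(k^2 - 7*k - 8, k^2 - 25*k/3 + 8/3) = k - 8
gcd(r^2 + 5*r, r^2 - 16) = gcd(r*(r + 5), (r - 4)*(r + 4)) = 1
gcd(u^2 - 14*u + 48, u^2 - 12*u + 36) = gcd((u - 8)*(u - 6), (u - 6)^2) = u - 6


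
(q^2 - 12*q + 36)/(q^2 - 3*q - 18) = (q - 6)/(q + 3)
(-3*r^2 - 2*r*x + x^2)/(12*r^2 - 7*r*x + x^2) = (r + x)/(-4*r + x)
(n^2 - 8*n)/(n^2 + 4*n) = (n - 8)/(n + 4)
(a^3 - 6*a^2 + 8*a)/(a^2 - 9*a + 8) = a*(a^2 - 6*a + 8)/(a^2 - 9*a + 8)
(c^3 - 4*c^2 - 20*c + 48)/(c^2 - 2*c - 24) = c - 2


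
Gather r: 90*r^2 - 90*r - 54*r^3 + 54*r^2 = -54*r^3 + 144*r^2 - 90*r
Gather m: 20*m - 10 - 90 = 20*m - 100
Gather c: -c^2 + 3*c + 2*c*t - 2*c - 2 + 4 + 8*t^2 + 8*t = -c^2 + c*(2*t + 1) + 8*t^2 + 8*t + 2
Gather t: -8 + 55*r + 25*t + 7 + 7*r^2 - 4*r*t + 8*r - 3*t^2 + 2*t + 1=7*r^2 + 63*r - 3*t^2 + t*(27 - 4*r)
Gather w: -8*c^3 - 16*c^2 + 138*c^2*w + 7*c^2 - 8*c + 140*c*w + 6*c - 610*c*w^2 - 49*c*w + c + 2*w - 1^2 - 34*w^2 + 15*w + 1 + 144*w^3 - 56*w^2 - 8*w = -8*c^3 - 9*c^2 - c + 144*w^3 + w^2*(-610*c - 90) + w*(138*c^2 + 91*c + 9)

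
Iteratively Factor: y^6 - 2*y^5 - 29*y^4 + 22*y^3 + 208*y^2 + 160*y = (y + 1)*(y^5 - 3*y^4 - 26*y^3 + 48*y^2 + 160*y) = (y - 5)*(y + 1)*(y^4 + 2*y^3 - 16*y^2 - 32*y) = (y - 5)*(y - 4)*(y + 1)*(y^3 + 6*y^2 + 8*y) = (y - 5)*(y - 4)*(y + 1)*(y + 4)*(y^2 + 2*y) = y*(y - 5)*(y - 4)*(y + 1)*(y + 4)*(y + 2)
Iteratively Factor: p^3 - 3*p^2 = (p)*(p^2 - 3*p) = p*(p - 3)*(p)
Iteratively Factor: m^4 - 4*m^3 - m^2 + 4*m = (m)*(m^3 - 4*m^2 - m + 4) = m*(m - 1)*(m^2 - 3*m - 4) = m*(m - 4)*(m - 1)*(m + 1)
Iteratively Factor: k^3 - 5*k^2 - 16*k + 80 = (k - 4)*(k^2 - k - 20) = (k - 4)*(k + 4)*(k - 5)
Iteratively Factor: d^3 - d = (d + 1)*(d^2 - d) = (d - 1)*(d + 1)*(d)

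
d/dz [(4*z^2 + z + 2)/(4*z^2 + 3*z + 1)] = (8*z^2 - 8*z - 5)/(16*z^4 + 24*z^3 + 17*z^2 + 6*z + 1)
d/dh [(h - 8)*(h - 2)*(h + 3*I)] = 3*h^2 + h*(-20 + 6*I) + 16 - 30*I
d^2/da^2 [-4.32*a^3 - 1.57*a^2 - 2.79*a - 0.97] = -25.92*a - 3.14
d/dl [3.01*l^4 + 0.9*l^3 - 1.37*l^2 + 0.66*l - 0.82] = 12.04*l^3 + 2.7*l^2 - 2.74*l + 0.66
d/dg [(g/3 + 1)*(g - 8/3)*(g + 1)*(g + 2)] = 4*g^3/3 + 10*g^2/3 - 10*g/3 - 70/9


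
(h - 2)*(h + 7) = h^2 + 5*h - 14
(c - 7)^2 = c^2 - 14*c + 49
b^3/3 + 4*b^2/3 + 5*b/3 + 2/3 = (b/3 + 1/3)*(b + 1)*(b + 2)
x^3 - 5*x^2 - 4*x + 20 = (x - 5)*(x - 2)*(x + 2)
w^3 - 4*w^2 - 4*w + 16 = (w - 4)*(w - 2)*(w + 2)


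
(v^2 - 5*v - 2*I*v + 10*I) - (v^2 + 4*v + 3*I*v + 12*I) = -9*v - 5*I*v - 2*I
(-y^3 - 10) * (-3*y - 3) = 3*y^4 + 3*y^3 + 30*y + 30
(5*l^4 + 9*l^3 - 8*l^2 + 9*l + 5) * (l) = 5*l^5 + 9*l^4 - 8*l^3 + 9*l^2 + 5*l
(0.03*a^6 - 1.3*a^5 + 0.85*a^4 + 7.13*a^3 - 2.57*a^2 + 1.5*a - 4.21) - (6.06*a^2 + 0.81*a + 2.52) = 0.03*a^6 - 1.3*a^5 + 0.85*a^4 + 7.13*a^3 - 8.63*a^2 + 0.69*a - 6.73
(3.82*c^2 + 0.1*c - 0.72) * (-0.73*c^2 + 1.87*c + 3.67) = -2.7886*c^4 + 7.0704*c^3 + 14.732*c^2 - 0.9794*c - 2.6424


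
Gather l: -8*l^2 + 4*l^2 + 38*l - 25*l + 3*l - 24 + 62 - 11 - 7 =-4*l^2 + 16*l + 20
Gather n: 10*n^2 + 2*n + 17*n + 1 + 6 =10*n^2 + 19*n + 7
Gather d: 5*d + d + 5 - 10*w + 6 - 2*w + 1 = 6*d - 12*w + 12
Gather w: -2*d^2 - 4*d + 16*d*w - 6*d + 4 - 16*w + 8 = -2*d^2 - 10*d + w*(16*d - 16) + 12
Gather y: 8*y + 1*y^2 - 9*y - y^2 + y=0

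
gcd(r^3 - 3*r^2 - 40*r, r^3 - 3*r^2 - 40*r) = r^3 - 3*r^2 - 40*r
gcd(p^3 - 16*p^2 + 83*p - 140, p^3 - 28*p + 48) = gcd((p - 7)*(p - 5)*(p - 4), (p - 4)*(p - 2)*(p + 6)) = p - 4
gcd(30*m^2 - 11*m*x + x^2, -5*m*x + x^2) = -5*m + x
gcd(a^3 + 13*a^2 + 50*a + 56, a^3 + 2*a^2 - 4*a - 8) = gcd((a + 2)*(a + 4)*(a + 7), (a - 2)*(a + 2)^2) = a + 2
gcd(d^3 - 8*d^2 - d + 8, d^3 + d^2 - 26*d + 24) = d - 1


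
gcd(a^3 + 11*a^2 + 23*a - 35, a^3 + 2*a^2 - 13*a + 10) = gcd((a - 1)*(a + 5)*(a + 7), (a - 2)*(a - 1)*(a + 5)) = a^2 + 4*a - 5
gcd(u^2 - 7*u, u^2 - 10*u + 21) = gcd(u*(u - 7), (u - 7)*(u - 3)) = u - 7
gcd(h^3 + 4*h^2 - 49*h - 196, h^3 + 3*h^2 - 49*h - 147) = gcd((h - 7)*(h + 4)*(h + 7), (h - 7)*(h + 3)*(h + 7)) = h^2 - 49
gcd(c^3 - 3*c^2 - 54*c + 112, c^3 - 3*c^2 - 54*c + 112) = c^3 - 3*c^2 - 54*c + 112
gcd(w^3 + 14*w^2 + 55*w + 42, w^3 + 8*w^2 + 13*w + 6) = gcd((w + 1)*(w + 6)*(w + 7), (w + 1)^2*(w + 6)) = w^2 + 7*w + 6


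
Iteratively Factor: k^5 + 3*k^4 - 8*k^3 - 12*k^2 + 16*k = (k)*(k^4 + 3*k^3 - 8*k^2 - 12*k + 16) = k*(k - 1)*(k^3 + 4*k^2 - 4*k - 16) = k*(k - 2)*(k - 1)*(k^2 + 6*k + 8) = k*(k - 2)*(k - 1)*(k + 2)*(k + 4)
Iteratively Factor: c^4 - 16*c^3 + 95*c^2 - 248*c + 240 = (c - 4)*(c^3 - 12*c^2 + 47*c - 60) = (c - 5)*(c - 4)*(c^2 - 7*c + 12) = (c - 5)*(c - 4)*(c - 3)*(c - 4)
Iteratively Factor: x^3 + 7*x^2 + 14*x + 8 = (x + 4)*(x^2 + 3*x + 2) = (x + 2)*(x + 4)*(x + 1)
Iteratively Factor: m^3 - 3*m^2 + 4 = (m + 1)*(m^2 - 4*m + 4) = (m - 2)*(m + 1)*(m - 2)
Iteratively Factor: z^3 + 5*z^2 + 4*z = (z + 1)*(z^2 + 4*z) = (z + 1)*(z + 4)*(z)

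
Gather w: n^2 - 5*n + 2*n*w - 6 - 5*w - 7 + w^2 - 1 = n^2 - 5*n + w^2 + w*(2*n - 5) - 14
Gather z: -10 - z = -z - 10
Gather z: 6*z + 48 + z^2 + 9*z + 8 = z^2 + 15*z + 56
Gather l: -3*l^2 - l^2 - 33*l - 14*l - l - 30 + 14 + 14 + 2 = -4*l^2 - 48*l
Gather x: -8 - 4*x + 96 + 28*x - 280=24*x - 192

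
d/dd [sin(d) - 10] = cos(d)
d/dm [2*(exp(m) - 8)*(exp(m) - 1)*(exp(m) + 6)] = (6*exp(2*m) - 12*exp(m) - 92)*exp(m)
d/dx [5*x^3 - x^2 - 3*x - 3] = 15*x^2 - 2*x - 3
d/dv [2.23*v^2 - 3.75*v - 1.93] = 4.46*v - 3.75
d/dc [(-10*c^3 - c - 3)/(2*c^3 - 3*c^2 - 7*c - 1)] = (30*c^4 + 144*c^3 + 45*c^2 - 18*c - 20)/(4*c^6 - 12*c^5 - 19*c^4 + 38*c^3 + 55*c^2 + 14*c + 1)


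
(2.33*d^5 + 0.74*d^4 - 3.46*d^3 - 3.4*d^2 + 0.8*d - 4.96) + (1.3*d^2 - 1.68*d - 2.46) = 2.33*d^5 + 0.74*d^4 - 3.46*d^3 - 2.1*d^2 - 0.88*d - 7.42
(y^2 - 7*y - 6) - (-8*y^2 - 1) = 9*y^2 - 7*y - 5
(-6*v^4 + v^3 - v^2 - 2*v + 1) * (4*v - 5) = -24*v^5 + 34*v^4 - 9*v^3 - 3*v^2 + 14*v - 5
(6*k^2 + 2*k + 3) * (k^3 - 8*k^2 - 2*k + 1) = 6*k^5 - 46*k^4 - 25*k^3 - 22*k^2 - 4*k + 3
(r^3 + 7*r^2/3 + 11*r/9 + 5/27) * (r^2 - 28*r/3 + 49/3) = r^5 - 7*r^4 - 38*r^3/9 + 242*r^2/9 + 1477*r/81 + 245/81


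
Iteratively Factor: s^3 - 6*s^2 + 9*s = (s)*(s^2 - 6*s + 9) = s*(s - 3)*(s - 3)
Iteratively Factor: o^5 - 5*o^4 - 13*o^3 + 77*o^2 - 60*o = (o)*(o^4 - 5*o^3 - 13*o^2 + 77*o - 60) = o*(o - 5)*(o^3 - 13*o + 12) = o*(o - 5)*(o - 3)*(o^2 + 3*o - 4) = o*(o - 5)*(o - 3)*(o - 1)*(o + 4)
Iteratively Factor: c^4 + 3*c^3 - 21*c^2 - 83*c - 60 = (c + 1)*(c^3 + 2*c^2 - 23*c - 60) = (c + 1)*(c + 4)*(c^2 - 2*c - 15) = (c + 1)*(c + 3)*(c + 4)*(c - 5)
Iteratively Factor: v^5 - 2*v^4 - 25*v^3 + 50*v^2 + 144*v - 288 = (v - 4)*(v^4 + 2*v^3 - 17*v^2 - 18*v + 72) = (v - 4)*(v + 3)*(v^3 - v^2 - 14*v + 24) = (v - 4)*(v + 3)*(v + 4)*(v^2 - 5*v + 6) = (v - 4)*(v - 2)*(v + 3)*(v + 4)*(v - 3)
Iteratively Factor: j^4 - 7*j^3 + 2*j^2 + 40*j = (j)*(j^3 - 7*j^2 + 2*j + 40) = j*(j - 5)*(j^2 - 2*j - 8) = j*(j - 5)*(j + 2)*(j - 4)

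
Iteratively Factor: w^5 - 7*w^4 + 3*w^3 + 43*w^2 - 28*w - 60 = (w - 2)*(w^4 - 5*w^3 - 7*w^2 + 29*w + 30) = (w - 5)*(w - 2)*(w^3 - 7*w - 6) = (w - 5)*(w - 2)*(w + 1)*(w^2 - w - 6) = (w - 5)*(w - 2)*(w + 1)*(w + 2)*(w - 3)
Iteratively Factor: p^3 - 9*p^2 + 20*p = (p - 4)*(p^2 - 5*p) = p*(p - 4)*(p - 5)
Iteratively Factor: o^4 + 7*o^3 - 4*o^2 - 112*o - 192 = (o + 4)*(o^3 + 3*o^2 - 16*o - 48) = (o + 3)*(o + 4)*(o^2 - 16) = (o + 3)*(o + 4)^2*(o - 4)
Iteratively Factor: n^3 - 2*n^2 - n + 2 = (n + 1)*(n^2 - 3*n + 2) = (n - 2)*(n + 1)*(n - 1)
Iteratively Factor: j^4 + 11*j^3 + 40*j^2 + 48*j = (j)*(j^3 + 11*j^2 + 40*j + 48) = j*(j + 4)*(j^2 + 7*j + 12) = j*(j + 4)^2*(j + 3)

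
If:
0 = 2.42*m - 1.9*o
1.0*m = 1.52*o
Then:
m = 0.00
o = 0.00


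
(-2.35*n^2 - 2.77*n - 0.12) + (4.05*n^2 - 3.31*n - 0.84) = 1.7*n^2 - 6.08*n - 0.96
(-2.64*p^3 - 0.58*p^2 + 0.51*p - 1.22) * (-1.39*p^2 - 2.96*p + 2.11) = 3.6696*p^5 + 8.6206*p^4 - 4.5625*p^3 - 1.0376*p^2 + 4.6873*p - 2.5742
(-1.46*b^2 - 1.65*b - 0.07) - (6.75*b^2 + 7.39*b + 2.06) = -8.21*b^2 - 9.04*b - 2.13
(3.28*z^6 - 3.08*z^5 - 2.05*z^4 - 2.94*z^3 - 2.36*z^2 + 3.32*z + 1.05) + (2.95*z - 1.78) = 3.28*z^6 - 3.08*z^5 - 2.05*z^4 - 2.94*z^3 - 2.36*z^2 + 6.27*z - 0.73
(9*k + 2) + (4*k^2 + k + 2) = 4*k^2 + 10*k + 4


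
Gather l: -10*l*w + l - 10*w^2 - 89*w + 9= l*(1 - 10*w) - 10*w^2 - 89*w + 9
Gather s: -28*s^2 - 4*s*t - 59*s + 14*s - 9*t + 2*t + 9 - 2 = -28*s^2 + s*(-4*t - 45) - 7*t + 7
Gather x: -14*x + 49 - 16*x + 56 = 105 - 30*x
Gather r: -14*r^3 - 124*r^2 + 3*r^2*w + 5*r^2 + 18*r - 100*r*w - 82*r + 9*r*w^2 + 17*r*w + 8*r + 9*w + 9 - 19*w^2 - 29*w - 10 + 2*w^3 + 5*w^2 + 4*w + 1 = -14*r^3 + r^2*(3*w - 119) + r*(9*w^2 - 83*w - 56) + 2*w^3 - 14*w^2 - 16*w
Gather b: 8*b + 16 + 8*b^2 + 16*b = 8*b^2 + 24*b + 16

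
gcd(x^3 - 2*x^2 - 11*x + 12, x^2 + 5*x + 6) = x + 3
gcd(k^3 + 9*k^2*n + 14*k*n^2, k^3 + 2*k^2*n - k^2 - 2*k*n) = k^2 + 2*k*n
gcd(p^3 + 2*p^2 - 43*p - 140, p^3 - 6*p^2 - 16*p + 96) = p + 4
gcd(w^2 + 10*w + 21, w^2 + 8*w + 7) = w + 7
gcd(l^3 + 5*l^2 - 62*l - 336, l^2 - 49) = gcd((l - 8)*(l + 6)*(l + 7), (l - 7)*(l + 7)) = l + 7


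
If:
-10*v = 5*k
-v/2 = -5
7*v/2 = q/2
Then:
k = -20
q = 70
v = 10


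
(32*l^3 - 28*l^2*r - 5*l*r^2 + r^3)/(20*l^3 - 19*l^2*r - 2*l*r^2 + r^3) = (-8*l + r)/(-5*l + r)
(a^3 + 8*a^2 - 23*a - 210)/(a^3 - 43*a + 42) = (a^2 + a - 30)/(a^2 - 7*a + 6)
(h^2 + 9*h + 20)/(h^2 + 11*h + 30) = (h + 4)/(h + 6)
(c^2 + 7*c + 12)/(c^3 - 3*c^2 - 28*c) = (c + 3)/(c*(c - 7))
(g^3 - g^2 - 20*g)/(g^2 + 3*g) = (g^2 - g - 20)/(g + 3)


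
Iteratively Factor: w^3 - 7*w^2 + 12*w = (w - 4)*(w^2 - 3*w) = (w - 4)*(w - 3)*(w)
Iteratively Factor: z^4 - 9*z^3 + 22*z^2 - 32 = (z - 2)*(z^3 - 7*z^2 + 8*z + 16) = (z - 4)*(z - 2)*(z^2 - 3*z - 4) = (z - 4)*(z - 2)*(z + 1)*(z - 4)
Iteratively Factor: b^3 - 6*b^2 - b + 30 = (b + 2)*(b^2 - 8*b + 15) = (b - 5)*(b + 2)*(b - 3)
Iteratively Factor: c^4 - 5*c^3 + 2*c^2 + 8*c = (c - 2)*(c^3 - 3*c^2 - 4*c) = (c - 4)*(c - 2)*(c^2 + c) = c*(c - 4)*(c - 2)*(c + 1)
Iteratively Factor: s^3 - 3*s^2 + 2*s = (s - 2)*(s^2 - s) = s*(s - 2)*(s - 1)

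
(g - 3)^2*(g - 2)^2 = g^4 - 10*g^3 + 37*g^2 - 60*g + 36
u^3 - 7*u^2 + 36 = (u - 6)*(u - 3)*(u + 2)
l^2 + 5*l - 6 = (l - 1)*(l + 6)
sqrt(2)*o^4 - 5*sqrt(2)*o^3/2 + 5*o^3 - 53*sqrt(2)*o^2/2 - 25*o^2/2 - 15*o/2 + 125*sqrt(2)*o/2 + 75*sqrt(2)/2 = (o - 3)*(o - 5*sqrt(2)/2)*(o + 5*sqrt(2))*(sqrt(2)*o + sqrt(2)/2)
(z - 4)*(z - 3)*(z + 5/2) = z^3 - 9*z^2/2 - 11*z/2 + 30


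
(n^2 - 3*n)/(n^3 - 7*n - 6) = n/(n^2 + 3*n + 2)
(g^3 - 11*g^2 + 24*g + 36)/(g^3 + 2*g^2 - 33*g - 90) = (g^2 - 5*g - 6)/(g^2 + 8*g + 15)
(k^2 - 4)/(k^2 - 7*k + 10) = (k + 2)/(k - 5)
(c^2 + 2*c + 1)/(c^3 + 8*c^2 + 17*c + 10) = (c + 1)/(c^2 + 7*c + 10)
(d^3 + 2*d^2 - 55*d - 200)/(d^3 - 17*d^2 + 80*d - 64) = (d^2 + 10*d + 25)/(d^2 - 9*d + 8)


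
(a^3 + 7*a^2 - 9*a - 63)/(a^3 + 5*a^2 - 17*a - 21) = (a + 3)/(a + 1)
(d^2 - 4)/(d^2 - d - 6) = (d - 2)/(d - 3)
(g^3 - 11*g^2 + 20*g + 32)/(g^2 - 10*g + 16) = (g^2 - 3*g - 4)/(g - 2)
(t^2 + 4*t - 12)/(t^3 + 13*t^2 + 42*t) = (t - 2)/(t*(t + 7))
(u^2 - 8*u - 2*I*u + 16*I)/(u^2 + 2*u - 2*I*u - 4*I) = (u - 8)/(u + 2)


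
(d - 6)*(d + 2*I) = d^2 - 6*d + 2*I*d - 12*I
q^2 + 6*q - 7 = (q - 1)*(q + 7)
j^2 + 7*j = j*(j + 7)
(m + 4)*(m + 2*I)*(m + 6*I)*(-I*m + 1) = -I*m^4 + 9*m^3 - 4*I*m^3 + 36*m^2 + 20*I*m^2 - 12*m + 80*I*m - 48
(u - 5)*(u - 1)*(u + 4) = u^3 - 2*u^2 - 19*u + 20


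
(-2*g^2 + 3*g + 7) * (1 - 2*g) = 4*g^3 - 8*g^2 - 11*g + 7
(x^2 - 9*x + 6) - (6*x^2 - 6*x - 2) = -5*x^2 - 3*x + 8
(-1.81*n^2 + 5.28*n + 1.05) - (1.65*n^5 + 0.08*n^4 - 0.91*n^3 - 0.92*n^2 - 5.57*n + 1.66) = -1.65*n^5 - 0.08*n^4 + 0.91*n^3 - 0.89*n^2 + 10.85*n - 0.61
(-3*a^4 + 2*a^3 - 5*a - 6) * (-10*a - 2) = 30*a^5 - 14*a^4 - 4*a^3 + 50*a^2 + 70*a + 12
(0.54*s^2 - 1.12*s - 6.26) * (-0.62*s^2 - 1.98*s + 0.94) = -0.3348*s^4 - 0.3748*s^3 + 6.6064*s^2 + 11.342*s - 5.8844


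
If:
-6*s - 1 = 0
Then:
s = -1/6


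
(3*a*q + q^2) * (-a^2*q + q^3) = -3*a^3*q^2 - a^2*q^3 + 3*a*q^4 + q^5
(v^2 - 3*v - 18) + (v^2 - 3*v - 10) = 2*v^2 - 6*v - 28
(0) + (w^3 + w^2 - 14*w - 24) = w^3 + w^2 - 14*w - 24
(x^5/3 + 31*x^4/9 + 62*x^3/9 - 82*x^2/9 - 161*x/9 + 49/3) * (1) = x^5/3 + 31*x^4/9 + 62*x^3/9 - 82*x^2/9 - 161*x/9 + 49/3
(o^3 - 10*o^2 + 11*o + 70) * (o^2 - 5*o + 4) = o^5 - 15*o^4 + 65*o^3 - 25*o^2 - 306*o + 280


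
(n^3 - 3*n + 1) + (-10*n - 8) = n^3 - 13*n - 7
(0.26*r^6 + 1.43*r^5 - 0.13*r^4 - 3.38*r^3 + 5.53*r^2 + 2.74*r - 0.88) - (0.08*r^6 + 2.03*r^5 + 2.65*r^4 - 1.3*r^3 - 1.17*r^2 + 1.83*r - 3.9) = 0.18*r^6 - 0.6*r^5 - 2.78*r^4 - 2.08*r^3 + 6.7*r^2 + 0.91*r + 3.02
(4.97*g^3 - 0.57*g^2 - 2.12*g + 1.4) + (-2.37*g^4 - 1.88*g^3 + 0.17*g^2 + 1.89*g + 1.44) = -2.37*g^4 + 3.09*g^3 - 0.4*g^2 - 0.23*g + 2.84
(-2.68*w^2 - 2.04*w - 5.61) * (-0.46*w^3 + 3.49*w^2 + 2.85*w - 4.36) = 1.2328*w^5 - 8.4148*w^4 - 12.177*w^3 - 13.7081*w^2 - 7.0941*w + 24.4596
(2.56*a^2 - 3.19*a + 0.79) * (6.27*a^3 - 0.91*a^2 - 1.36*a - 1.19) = 16.0512*a^5 - 22.3309*a^4 + 4.3746*a^3 + 0.5731*a^2 + 2.7217*a - 0.9401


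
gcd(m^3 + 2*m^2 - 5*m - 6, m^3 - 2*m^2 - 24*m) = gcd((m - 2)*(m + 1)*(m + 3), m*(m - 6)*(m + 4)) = 1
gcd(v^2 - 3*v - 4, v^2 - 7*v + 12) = v - 4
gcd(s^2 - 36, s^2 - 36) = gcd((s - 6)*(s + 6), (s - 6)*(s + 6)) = s^2 - 36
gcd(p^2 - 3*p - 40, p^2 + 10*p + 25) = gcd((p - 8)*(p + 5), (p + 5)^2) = p + 5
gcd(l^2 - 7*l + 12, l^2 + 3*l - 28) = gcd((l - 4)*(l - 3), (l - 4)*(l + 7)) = l - 4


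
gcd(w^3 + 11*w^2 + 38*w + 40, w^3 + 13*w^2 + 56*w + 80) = w^2 + 9*w + 20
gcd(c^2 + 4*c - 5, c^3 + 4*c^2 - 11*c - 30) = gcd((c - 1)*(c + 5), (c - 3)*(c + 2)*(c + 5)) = c + 5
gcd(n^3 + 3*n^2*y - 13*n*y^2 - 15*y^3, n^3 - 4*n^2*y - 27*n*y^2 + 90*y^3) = -n^2 - 2*n*y + 15*y^2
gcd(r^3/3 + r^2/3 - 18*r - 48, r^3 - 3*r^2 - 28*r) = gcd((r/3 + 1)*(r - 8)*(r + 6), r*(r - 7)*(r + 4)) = 1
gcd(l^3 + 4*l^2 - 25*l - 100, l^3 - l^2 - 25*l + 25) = l^2 - 25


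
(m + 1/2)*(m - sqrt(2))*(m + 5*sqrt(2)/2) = m^3 + m^2/2 + 3*sqrt(2)*m^2/2 - 5*m + 3*sqrt(2)*m/4 - 5/2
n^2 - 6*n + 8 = (n - 4)*(n - 2)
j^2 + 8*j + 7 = (j + 1)*(j + 7)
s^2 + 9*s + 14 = (s + 2)*(s + 7)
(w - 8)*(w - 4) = w^2 - 12*w + 32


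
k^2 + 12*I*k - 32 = (k + 4*I)*(k + 8*I)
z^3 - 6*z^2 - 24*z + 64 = (z - 8)*(z - 2)*(z + 4)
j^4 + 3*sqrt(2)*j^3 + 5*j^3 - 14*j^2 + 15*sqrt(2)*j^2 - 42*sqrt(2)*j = j*(j - 2)*(j + 7)*(j + 3*sqrt(2))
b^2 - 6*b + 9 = (b - 3)^2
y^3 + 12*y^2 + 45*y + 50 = (y + 2)*(y + 5)^2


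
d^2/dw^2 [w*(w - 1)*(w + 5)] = 6*w + 8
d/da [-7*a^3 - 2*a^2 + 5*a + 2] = -21*a^2 - 4*a + 5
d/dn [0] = 0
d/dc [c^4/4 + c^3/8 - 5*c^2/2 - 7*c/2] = c^3 + 3*c^2/8 - 5*c - 7/2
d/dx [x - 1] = 1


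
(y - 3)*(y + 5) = y^2 + 2*y - 15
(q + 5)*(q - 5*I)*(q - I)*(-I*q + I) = -I*q^4 - 6*q^3 - 4*I*q^3 - 24*q^2 + 10*I*q^2 + 30*q + 20*I*q - 25*I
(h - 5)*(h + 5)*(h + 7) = h^3 + 7*h^2 - 25*h - 175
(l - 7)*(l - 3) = l^2 - 10*l + 21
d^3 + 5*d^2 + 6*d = d*(d + 2)*(d + 3)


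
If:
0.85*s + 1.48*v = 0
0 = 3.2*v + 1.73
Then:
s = 0.94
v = -0.54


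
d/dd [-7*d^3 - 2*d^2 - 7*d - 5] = -21*d^2 - 4*d - 7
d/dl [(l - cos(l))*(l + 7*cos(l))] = -6*l*sin(l) + 2*l + 7*sin(2*l) + 6*cos(l)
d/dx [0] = 0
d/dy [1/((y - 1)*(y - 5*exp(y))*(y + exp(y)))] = (-(y - 1)*(y - 5*exp(y))*(exp(y) + 1) + (y - 1)*(y + exp(y))*(5*exp(y) - 1) - (y - 5*exp(y))*(y + exp(y)))/((y - 1)^2*(y - 5*exp(y))^2*(y + exp(y))^2)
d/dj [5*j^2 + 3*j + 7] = 10*j + 3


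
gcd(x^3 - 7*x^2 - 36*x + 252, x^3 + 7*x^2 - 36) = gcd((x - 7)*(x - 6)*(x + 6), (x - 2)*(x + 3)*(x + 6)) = x + 6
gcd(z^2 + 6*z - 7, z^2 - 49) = z + 7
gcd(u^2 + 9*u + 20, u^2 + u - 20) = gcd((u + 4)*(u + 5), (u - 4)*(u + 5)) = u + 5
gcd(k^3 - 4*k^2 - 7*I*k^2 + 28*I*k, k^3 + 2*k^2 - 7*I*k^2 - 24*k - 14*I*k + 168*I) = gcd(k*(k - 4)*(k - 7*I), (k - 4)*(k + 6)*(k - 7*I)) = k^2 + k*(-4 - 7*I) + 28*I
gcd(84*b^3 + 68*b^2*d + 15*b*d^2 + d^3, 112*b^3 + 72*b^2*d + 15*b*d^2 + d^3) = 7*b + d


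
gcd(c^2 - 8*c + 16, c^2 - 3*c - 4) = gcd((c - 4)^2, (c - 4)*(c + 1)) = c - 4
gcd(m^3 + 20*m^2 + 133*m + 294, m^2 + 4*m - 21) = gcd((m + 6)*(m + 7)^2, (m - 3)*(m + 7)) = m + 7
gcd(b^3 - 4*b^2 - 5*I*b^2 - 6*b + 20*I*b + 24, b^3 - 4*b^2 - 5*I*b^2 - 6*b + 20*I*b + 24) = b^3 + b^2*(-4 - 5*I) + b*(-6 + 20*I) + 24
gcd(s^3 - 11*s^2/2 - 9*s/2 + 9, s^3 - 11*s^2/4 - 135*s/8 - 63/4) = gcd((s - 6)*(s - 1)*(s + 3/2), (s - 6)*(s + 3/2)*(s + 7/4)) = s^2 - 9*s/2 - 9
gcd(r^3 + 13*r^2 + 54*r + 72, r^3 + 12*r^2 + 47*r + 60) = r^2 + 7*r + 12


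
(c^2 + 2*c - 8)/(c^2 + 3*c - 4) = (c - 2)/(c - 1)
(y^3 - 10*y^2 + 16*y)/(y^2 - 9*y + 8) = y*(y - 2)/(y - 1)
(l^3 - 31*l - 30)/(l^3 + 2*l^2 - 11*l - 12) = (l^2 - l - 30)/(l^2 + l - 12)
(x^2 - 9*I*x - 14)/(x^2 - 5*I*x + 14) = (x - 2*I)/(x + 2*I)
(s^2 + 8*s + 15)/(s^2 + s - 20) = (s + 3)/(s - 4)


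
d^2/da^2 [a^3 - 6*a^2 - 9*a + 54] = 6*a - 12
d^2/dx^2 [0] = 0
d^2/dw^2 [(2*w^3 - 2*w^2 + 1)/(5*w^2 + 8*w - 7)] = 2*(278*w^3 - 471*w^2 + 414*w + 1)/(125*w^6 + 600*w^5 + 435*w^4 - 1168*w^3 - 609*w^2 + 1176*w - 343)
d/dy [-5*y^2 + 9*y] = 9 - 10*y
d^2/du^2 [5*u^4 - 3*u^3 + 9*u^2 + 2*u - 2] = 60*u^2 - 18*u + 18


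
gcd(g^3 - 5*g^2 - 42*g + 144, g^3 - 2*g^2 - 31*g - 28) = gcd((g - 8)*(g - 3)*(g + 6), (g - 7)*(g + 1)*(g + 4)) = 1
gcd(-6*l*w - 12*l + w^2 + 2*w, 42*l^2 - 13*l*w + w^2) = -6*l + w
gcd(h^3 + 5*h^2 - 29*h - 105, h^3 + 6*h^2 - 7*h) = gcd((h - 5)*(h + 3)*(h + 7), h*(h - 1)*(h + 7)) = h + 7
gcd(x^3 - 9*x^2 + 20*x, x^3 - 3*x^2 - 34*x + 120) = x^2 - 9*x + 20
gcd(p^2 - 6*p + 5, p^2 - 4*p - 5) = p - 5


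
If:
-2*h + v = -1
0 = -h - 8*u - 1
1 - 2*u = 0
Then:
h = -5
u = 1/2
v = -11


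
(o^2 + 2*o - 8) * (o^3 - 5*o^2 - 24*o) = o^5 - 3*o^4 - 42*o^3 - 8*o^2 + 192*o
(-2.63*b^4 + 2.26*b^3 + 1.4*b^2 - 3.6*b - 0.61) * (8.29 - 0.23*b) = 0.6049*b^5 - 22.3225*b^4 + 18.4134*b^3 + 12.434*b^2 - 29.7037*b - 5.0569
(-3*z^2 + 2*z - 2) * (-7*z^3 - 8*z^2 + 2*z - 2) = 21*z^5 + 10*z^4 - 8*z^3 + 26*z^2 - 8*z + 4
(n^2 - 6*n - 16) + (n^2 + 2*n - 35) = 2*n^2 - 4*n - 51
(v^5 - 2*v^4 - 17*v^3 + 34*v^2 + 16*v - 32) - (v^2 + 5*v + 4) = v^5 - 2*v^4 - 17*v^3 + 33*v^2 + 11*v - 36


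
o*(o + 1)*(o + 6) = o^3 + 7*o^2 + 6*o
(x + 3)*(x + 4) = x^2 + 7*x + 12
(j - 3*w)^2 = j^2 - 6*j*w + 9*w^2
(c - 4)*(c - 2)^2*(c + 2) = c^4 - 6*c^3 + 4*c^2 + 24*c - 32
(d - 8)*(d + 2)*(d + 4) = d^3 - 2*d^2 - 40*d - 64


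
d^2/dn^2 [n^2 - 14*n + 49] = 2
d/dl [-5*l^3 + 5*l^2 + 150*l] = -15*l^2 + 10*l + 150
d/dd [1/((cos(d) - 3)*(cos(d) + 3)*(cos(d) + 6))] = (-3*sin(d)^2 + 12*cos(d) - 6)*sin(d)/((cos(d) - 3)^2*(cos(d) + 3)^2*(cos(d) + 6)^2)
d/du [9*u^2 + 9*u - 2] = 18*u + 9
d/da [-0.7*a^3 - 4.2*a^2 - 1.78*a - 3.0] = -2.1*a^2 - 8.4*a - 1.78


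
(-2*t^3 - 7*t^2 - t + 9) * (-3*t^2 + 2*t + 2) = 6*t^5 + 17*t^4 - 15*t^3 - 43*t^2 + 16*t + 18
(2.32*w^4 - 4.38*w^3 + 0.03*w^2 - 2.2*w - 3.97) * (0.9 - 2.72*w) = -6.3104*w^5 + 14.0016*w^4 - 4.0236*w^3 + 6.011*w^2 + 8.8184*w - 3.573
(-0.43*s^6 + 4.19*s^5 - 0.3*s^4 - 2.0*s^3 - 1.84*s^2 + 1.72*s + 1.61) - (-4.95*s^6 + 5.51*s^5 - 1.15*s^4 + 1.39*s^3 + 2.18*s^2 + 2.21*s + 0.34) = 4.52*s^6 - 1.32*s^5 + 0.85*s^4 - 3.39*s^3 - 4.02*s^2 - 0.49*s + 1.27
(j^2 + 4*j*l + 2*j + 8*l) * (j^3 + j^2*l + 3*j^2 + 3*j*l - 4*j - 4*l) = j^5 + 5*j^4*l + 5*j^4 + 4*j^3*l^2 + 25*j^3*l + 2*j^3 + 20*j^2*l^2 + 10*j^2*l - 8*j^2 + 8*j*l^2 - 40*j*l - 32*l^2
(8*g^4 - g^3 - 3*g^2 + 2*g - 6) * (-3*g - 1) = -24*g^5 - 5*g^4 + 10*g^3 - 3*g^2 + 16*g + 6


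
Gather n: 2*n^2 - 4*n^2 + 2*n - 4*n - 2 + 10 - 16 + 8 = -2*n^2 - 2*n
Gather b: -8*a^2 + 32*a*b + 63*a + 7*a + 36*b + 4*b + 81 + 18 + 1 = -8*a^2 + 70*a + b*(32*a + 40) + 100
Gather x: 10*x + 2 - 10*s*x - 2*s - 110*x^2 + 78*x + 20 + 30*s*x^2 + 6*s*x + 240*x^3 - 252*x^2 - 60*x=-2*s + 240*x^3 + x^2*(30*s - 362) + x*(28 - 4*s) + 22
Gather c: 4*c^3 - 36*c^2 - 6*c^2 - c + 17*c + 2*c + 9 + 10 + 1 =4*c^3 - 42*c^2 + 18*c + 20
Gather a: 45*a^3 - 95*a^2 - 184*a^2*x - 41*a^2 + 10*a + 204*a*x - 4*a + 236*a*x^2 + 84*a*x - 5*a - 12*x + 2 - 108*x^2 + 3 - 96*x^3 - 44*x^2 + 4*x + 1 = 45*a^3 + a^2*(-184*x - 136) + a*(236*x^2 + 288*x + 1) - 96*x^3 - 152*x^2 - 8*x + 6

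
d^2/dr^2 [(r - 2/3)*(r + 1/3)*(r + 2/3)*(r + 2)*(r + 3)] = 20*r^3 + 64*r^2 + 130*r/3 - 20/27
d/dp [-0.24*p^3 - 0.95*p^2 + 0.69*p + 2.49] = -0.72*p^2 - 1.9*p + 0.69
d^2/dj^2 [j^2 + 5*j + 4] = 2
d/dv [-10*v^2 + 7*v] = 7 - 20*v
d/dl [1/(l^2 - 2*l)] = 2*(1 - l)/(l^2*(l - 2)^2)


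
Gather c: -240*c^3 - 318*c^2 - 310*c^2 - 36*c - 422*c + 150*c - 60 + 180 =-240*c^3 - 628*c^2 - 308*c + 120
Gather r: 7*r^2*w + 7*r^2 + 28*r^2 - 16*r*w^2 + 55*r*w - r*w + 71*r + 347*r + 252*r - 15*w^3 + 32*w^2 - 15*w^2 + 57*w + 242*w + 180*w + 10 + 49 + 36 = r^2*(7*w + 35) + r*(-16*w^2 + 54*w + 670) - 15*w^3 + 17*w^2 + 479*w + 95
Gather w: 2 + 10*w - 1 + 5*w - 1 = 15*w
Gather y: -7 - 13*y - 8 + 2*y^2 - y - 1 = 2*y^2 - 14*y - 16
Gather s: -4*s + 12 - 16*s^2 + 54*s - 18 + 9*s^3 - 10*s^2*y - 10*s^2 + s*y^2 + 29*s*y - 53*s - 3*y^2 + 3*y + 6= 9*s^3 + s^2*(-10*y - 26) + s*(y^2 + 29*y - 3) - 3*y^2 + 3*y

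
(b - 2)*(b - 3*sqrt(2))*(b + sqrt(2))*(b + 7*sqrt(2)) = b^4 - 2*b^3 + 5*sqrt(2)*b^3 - 34*b^2 - 10*sqrt(2)*b^2 - 42*sqrt(2)*b + 68*b + 84*sqrt(2)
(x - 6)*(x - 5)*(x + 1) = x^3 - 10*x^2 + 19*x + 30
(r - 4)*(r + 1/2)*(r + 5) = r^3 + 3*r^2/2 - 39*r/2 - 10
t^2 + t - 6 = (t - 2)*(t + 3)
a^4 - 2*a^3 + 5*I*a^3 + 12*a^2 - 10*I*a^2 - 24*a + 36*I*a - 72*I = (a - 2)*(a - 3*I)*(a + 2*I)*(a + 6*I)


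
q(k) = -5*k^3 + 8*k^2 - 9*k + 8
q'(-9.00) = -1368.00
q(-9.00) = 4382.00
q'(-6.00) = -645.00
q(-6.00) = 1430.00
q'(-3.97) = -308.93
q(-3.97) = 482.67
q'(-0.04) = -9.66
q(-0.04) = 8.37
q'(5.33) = -349.85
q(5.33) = -569.80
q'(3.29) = -118.72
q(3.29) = -113.07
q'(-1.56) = -70.46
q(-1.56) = 60.49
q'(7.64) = -762.30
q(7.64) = -1823.52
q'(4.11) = -196.62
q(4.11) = -240.99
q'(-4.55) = -392.34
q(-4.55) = 685.55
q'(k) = -15*k^2 + 16*k - 9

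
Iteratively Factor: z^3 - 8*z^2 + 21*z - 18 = (z - 3)*(z^2 - 5*z + 6) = (z - 3)*(z - 2)*(z - 3)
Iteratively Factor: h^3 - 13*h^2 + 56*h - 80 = (h - 4)*(h^2 - 9*h + 20) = (h - 4)^2*(h - 5)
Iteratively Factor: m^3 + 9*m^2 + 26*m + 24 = (m + 3)*(m^2 + 6*m + 8) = (m + 2)*(m + 3)*(m + 4)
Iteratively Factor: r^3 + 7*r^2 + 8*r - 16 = (r - 1)*(r^2 + 8*r + 16) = (r - 1)*(r + 4)*(r + 4)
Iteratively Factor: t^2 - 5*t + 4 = (t - 4)*(t - 1)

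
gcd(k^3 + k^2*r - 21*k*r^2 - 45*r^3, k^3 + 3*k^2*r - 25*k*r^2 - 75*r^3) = -k^2 + 2*k*r + 15*r^2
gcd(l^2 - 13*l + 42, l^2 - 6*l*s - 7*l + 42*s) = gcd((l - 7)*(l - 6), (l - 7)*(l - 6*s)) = l - 7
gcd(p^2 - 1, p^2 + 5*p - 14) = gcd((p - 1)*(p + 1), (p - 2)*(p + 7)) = 1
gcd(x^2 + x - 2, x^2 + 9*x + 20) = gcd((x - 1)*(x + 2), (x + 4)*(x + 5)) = 1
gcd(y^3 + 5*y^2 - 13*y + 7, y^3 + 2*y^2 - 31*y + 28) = y^2 + 6*y - 7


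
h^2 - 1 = (h - 1)*(h + 1)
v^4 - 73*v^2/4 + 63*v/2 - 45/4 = (v - 3)*(v - 3/2)*(v - 1/2)*(v + 5)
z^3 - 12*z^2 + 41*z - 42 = (z - 7)*(z - 3)*(z - 2)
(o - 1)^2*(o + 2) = o^3 - 3*o + 2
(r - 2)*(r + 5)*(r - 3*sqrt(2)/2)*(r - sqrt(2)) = r^4 - 5*sqrt(2)*r^3/2 + 3*r^3 - 15*sqrt(2)*r^2/2 - 7*r^2 + 9*r + 25*sqrt(2)*r - 30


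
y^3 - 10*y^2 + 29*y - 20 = (y - 5)*(y - 4)*(y - 1)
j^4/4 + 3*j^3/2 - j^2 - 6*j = j*(j/4 + 1/2)*(j - 2)*(j + 6)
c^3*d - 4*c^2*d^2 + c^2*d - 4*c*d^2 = c*(c - 4*d)*(c*d + d)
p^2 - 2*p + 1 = (p - 1)^2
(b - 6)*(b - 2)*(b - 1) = b^3 - 9*b^2 + 20*b - 12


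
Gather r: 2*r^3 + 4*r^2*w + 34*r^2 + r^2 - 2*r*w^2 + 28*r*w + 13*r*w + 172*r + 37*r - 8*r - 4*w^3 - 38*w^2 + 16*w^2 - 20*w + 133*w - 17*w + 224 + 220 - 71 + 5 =2*r^3 + r^2*(4*w + 35) + r*(-2*w^2 + 41*w + 201) - 4*w^3 - 22*w^2 + 96*w + 378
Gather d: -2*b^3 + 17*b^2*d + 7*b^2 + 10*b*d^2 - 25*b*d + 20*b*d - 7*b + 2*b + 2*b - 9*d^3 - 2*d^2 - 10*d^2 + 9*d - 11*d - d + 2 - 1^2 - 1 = -2*b^3 + 7*b^2 - 3*b - 9*d^3 + d^2*(10*b - 12) + d*(17*b^2 - 5*b - 3)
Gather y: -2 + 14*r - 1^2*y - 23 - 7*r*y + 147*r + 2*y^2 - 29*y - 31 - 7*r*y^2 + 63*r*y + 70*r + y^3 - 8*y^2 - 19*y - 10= 231*r + y^3 + y^2*(-7*r - 6) + y*(56*r - 49) - 66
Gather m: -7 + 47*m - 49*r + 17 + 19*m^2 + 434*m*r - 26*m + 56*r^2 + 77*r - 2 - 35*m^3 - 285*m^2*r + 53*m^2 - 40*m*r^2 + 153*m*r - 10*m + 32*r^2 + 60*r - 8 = -35*m^3 + m^2*(72 - 285*r) + m*(-40*r^2 + 587*r + 11) + 88*r^2 + 88*r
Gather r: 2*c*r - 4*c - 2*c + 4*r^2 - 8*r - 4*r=-6*c + 4*r^2 + r*(2*c - 12)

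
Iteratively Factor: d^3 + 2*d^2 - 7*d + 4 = (d + 4)*(d^2 - 2*d + 1) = (d - 1)*(d + 4)*(d - 1)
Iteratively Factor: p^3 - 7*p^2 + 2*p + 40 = (p - 4)*(p^2 - 3*p - 10) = (p - 5)*(p - 4)*(p + 2)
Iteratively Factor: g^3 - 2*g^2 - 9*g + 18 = (g - 3)*(g^2 + g - 6) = (g - 3)*(g - 2)*(g + 3)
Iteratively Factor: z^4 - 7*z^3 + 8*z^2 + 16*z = (z - 4)*(z^3 - 3*z^2 - 4*z) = (z - 4)*(z + 1)*(z^2 - 4*z) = (z - 4)^2*(z + 1)*(z)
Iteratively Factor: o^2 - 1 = (o - 1)*(o + 1)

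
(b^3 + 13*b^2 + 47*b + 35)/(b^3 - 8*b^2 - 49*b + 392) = (b^2 + 6*b + 5)/(b^2 - 15*b + 56)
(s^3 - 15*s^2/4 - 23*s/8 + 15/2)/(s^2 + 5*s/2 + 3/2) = (s^2 - 21*s/4 + 5)/(s + 1)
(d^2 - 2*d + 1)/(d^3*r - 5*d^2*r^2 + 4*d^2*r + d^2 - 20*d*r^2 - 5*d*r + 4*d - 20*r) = (d^2 - 2*d + 1)/(d^3*r - 5*d^2*r^2 + 4*d^2*r + d^2 - 20*d*r^2 - 5*d*r + 4*d - 20*r)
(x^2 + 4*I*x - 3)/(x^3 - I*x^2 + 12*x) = (x + I)/(x*(x - 4*I))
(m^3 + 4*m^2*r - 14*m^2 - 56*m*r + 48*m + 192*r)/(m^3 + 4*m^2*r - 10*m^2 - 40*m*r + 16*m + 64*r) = (m - 6)/(m - 2)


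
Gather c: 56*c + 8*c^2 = 8*c^2 + 56*c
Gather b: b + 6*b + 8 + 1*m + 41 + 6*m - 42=7*b + 7*m + 7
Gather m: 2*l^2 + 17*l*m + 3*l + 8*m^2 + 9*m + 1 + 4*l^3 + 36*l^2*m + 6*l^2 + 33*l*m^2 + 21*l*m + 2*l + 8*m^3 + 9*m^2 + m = 4*l^3 + 8*l^2 + 5*l + 8*m^3 + m^2*(33*l + 17) + m*(36*l^2 + 38*l + 10) + 1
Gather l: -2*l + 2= 2 - 2*l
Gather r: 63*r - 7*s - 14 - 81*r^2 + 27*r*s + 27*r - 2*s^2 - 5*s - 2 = -81*r^2 + r*(27*s + 90) - 2*s^2 - 12*s - 16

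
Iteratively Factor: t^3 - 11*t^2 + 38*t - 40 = (t - 4)*(t^2 - 7*t + 10) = (t - 5)*(t - 4)*(t - 2)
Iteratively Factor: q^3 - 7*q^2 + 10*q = (q - 5)*(q^2 - 2*q) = q*(q - 5)*(q - 2)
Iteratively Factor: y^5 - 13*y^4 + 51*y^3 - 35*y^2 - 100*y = (y - 4)*(y^4 - 9*y^3 + 15*y^2 + 25*y) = (y - 4)*(y + 1)*(y^3 - 10*y^2 + 25*y) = (y - 5)*(y - 4)*(y + 1)*(y^2 - 5*y) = (y - 5)^2*(y - 4)*(y + 1)*(y)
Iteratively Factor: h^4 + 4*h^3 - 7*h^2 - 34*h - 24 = (h + 4)*(h^3 - 7*h - 6) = (h + 1)*(h + 4)*(h^2 - h - 6) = (h + 1)*(h + 2)*(h + 4)*(h - 3)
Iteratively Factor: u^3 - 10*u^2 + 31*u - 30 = (u - 2)*(u^2 - 8*u + 15) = (u - 3)*(u - 2)*(u - 5)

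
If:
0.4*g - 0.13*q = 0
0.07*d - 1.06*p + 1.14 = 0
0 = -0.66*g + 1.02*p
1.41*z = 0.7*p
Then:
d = 30.5020408163265*z - 16.2857142857143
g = 3.11298701298701*z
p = 2.01428571428571*z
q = 9.57842157842158*z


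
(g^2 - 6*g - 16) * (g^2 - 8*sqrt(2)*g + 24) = g^4 - 8*sqrt(2)*g^3 - 6*g^3 + 8*g^2 + 48*sqrt(2)*g^2 - 144*g + 128*sqrt(2)*g - 384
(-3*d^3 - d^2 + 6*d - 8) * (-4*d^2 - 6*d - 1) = 12*d^5 + 22*d^4 - 15*d^3 - 3*d^2 + 42*d + 8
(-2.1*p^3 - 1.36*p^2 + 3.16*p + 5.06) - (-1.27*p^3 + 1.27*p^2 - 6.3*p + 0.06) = -0.83*p^3 - 2.63*p^2 + 9.46*p + 5.0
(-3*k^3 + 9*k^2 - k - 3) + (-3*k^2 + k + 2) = -3*k^3 + 6*k^2 - 1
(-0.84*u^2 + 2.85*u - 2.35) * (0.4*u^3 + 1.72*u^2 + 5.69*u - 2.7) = -0.336*u^5 - 0.3048*u^4 - 0.8176*u^3 + 14.4425*u^2 - 21.0665*u + 6.345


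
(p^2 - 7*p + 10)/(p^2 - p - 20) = (p - 2)/(p + 4)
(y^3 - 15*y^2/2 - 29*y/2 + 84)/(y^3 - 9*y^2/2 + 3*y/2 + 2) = (2*y^3 - 15*y^2 - 29*y + 168)/(2*y^3 - 9*y^2 + 3*y + 4)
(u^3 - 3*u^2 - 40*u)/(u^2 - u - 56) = u*(u + 5)/(u + 7)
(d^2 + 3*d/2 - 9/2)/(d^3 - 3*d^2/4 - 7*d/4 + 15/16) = 8*(d + 3)/(8*d^2 + 6*d - 5)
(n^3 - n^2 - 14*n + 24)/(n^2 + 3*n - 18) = (n^2 + 2*n - 8)/(n + 6)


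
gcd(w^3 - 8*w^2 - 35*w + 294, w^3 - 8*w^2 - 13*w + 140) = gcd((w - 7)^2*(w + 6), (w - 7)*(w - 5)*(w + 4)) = w - 7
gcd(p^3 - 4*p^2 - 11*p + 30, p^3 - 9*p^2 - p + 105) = p^2 - 2*p - 15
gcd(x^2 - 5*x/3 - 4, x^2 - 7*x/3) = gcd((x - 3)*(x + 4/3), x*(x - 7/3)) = 1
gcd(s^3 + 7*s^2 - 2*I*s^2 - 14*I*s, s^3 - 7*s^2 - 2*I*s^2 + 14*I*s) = s^2 - 2*I*s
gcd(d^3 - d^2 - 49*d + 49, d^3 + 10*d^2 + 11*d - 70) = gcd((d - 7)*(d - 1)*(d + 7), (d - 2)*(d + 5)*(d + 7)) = d + 7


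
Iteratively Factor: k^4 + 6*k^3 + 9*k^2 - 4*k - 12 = (k + 2)*(k^3 + 4*k^2 + k - 6) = (k - 1)*(k + 2)*(k^2 + 5*k + 6) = (k - 1)*(k + 2)*(k + 3)*(k + 2)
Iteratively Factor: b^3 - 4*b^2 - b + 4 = (b - 1)*(b^2 - 3*b - 4) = (b - 1)*(b + 1)*(b - 4)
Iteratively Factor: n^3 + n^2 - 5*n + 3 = (n - 1)*(n^2 + 2*n - 3) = (n - 1)*(n + 3)*(n - 1)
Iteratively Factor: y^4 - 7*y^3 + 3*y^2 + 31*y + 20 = (y - 4)*(y^3 - 3*y^2 - 9*y - 5) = (y - 4)*(y + 1)*(y^2 - 4*y - 5) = (y - 5)*(y - 4)*(y + 1)*(y + 1)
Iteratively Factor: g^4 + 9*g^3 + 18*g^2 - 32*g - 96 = (g + 4)*(g^3 + 5*g^2 - 2*g - 24) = (g + 4)^2*(g^2 + g - 6) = (g - 2)*(g + 4)^2*(g + 3)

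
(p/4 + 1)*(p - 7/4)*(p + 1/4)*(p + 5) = p^4/4 + 15*p^3/8 + 97*p^2/64 - 543*p/64 - 35/16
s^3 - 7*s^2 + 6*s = s*(s - 6)*(s - 1)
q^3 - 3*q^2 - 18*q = q*(q - 6)*(q + 3)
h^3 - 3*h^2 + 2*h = h*(h - 2)*(h - 1)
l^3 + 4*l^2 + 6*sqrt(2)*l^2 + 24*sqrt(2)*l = l*(l + 4)*(l + 6*sqrt(2))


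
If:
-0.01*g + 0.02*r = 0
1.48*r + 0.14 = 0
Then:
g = -0.19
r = -0.09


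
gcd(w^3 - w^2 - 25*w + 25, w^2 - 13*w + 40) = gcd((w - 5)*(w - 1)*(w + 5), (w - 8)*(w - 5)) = w - 5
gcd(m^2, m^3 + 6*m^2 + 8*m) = m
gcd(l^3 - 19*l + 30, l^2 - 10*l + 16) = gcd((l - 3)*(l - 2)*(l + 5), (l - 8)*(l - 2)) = l - 2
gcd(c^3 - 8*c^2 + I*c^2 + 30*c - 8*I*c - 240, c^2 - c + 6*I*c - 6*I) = c + 6*I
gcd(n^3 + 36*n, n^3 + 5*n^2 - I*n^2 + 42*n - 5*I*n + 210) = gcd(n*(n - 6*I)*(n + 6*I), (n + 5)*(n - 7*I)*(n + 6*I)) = n + 6*I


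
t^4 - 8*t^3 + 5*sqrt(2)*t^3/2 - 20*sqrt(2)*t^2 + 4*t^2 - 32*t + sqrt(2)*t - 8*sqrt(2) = (t - 8)*(t + sqrt(2)/2)*(t + sqrt(2))^2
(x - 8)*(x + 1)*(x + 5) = x^3 - 2*x^2 - 43*x - 40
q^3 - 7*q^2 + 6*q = q*(q - 6)*(q - 1)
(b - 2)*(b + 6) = b^2 + 4*b - 12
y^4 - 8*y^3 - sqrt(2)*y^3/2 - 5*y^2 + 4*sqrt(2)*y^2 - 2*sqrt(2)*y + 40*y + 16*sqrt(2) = (y - 8)*(y - 2*sqrt(2))*(y + sqrt(2)/2)*(y + sqrt(2))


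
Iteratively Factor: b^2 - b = (b - 1)*(b)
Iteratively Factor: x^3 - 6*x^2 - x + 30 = (x - 5)*(x^2 - x - 6) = (x - 5)*(x - 3)*(x + 2)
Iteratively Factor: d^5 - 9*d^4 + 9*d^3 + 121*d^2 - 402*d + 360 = (d - 2)*(d^4 - 7*d^3 - 5*d^2 + 111*d - 180) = (d - 2)*(d + 4)*(d^3 - 11*d^2 + 39*d - 45) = (d - 3)*(d - 2)*(d + 4)*(d^2 - 8*d + 15) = (d - 5)*(d - 3)*(d - 2)*(d + 4)*(d - 3)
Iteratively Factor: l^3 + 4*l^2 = (l)*(l^2 + 4*l) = l*(l + 4)*(l)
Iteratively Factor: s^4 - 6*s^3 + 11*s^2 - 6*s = (s - 3)*(s^3 - 3*s^2 + 2*s) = s*(s - 3)*(s^2 - 3*s + 2) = s*(s - 3)*(s - 1)*(s - 2)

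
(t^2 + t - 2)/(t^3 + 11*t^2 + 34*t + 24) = (t^2 + t - 2)/(t^3 + 11*t^2 + 34*t + 24)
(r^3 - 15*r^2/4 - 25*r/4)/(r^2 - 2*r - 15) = r*(4*r + 5)/(4*(r + 3))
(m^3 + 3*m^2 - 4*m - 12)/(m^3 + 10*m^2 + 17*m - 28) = (m^3 + 3*m^2 - 4*m - 12)/(m^3 + 10*m^2 + 17*m - 28)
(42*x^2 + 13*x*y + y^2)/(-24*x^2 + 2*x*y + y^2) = (-7*x - y)/(4*x - y)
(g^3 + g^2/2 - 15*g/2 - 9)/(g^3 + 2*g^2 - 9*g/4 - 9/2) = 2*(g - 3)/(2*g - 3)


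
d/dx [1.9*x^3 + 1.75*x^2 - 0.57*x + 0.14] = 5.7*x^2 + 3.5*x - 0.57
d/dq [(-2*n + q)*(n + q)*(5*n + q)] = -7*n^2 + 8*n*q + 3*q^2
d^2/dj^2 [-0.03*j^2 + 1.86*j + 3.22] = -0.0600000000000000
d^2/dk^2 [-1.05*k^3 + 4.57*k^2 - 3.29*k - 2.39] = 9.14 - 6.3*k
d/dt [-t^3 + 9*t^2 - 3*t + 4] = -3*t^2 + 18*t - 3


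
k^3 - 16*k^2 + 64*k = k*(k - 8)^2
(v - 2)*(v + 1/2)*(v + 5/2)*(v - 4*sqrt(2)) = v^4 - 4*sqrt(2)*v^3 + v^3 - 4*sqrt(2)*v^2 - 19*v^2/4 - 5*v/2 + 19*sqrt(2)*v + 10*sqrt(2)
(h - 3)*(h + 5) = h^2 + 2*h - 15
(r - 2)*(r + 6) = r^2 + 4*r - 12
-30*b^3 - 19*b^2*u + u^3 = (-5*b + u)*(2*b + u)*(3*b + u)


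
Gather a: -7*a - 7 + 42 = 35 - 7*a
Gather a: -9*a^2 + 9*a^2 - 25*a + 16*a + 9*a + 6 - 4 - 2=0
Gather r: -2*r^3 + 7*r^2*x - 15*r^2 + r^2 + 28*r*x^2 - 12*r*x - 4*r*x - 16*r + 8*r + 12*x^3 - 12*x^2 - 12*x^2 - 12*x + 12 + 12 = -2*r^3 + r^2*(7*x - 14) + r*(28*x^2 - 16*x - 8) + 12*x^3 - 24*x^2 - 12*x + 24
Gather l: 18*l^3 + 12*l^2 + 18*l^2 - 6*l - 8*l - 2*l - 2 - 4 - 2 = 18*l^3 + 30*l^2 - 16*l - 8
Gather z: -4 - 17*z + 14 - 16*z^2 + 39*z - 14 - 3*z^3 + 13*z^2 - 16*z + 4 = -3*z^3 - 3*z^2 + 6*z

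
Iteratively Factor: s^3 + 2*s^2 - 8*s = (s)*(s^2 + 2*s - 8) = s*(s - 2)*(s + 4)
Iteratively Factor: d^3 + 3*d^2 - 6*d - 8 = (d - 2)*(d^2 + 5*d + 4) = (d - 2)*(d + 1)*(d + 4)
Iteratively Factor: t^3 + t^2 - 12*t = (t - 3)*(t^2 + 4*t) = (t - 3)*(t + 4)*(t)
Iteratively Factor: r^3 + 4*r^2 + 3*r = (r + 1)*(r^2 + 3*r) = (r + 1)*(r + 3)*(r)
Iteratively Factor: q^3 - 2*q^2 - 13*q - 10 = (q + 1)*(q^2 - 3*q - 10) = (q - 5)*(q + 1)*(q + 2)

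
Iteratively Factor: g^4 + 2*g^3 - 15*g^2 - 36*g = (g + 3)*(g^3 - g^2 - 12*g) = g*(g + 3)*(g^2 - g - 12) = g*(g - 4)*(g + 3)*(g + 3)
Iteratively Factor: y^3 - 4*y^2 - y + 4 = (y - 4)*(y^2 - 1) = (y - 4)*(y + 1)*(y - 1)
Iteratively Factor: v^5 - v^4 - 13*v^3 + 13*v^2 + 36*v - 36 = (v + 3)*(v^4 - 4*v^3 - v^2 + 16*v - 12) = (v + 2)*(v + 3)*(v^3 - 6*v^2 + 11*v - 6) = (v - 1)*(v + 2)*(v + 3)*(v^2 - 5*v + 6) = (v - 2)*(v - 1)*(v + 2)*(v + 3)*(v - 3)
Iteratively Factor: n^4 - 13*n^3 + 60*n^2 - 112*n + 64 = (n - 1)*(n^3 - 12*n^2 + 48*n - 64) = (n - 4)*(n - 1)*(n^2 - 8*n + 16) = (n - 4)^2*(n - 1)*(n - 4)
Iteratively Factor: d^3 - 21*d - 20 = (d + 4)*(d^2 - 4*d - 5) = (d + 1)*(d + 4)*(d - 5)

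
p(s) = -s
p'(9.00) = -1.00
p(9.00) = -9.00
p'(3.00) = -1.00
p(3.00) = -3.00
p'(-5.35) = -1.00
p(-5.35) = 5.35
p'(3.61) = -1.00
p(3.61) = -3.61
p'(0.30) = -1.00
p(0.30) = -0.30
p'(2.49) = -1.00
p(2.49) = -2.49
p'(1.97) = -1.00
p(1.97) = -1.97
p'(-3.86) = -1.00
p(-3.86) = 3.86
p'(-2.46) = -1.00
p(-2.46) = 2.46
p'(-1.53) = -1.00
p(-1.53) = 1.53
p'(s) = -1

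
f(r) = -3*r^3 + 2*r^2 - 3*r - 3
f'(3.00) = -72.00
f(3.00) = -75.00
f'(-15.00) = -2088.00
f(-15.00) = 10617.00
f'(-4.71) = -221.50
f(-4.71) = 368.96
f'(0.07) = -2.76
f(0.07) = -3.20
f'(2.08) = -33.62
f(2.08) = -27.58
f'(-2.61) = -74.75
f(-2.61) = 71.79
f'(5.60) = -262.84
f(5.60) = -483.93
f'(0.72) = -4.79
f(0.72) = -5.24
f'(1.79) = -24.68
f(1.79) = -19.17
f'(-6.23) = -377.24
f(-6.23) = 818.73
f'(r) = -9*r^2 + 4*r - 3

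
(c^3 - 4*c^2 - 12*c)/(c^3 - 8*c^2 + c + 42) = c*(c - 6)/(c^2 - 10*c + 21)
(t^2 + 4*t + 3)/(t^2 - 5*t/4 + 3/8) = 8*(t^2 + 4*t + 3)/(8*t^2 - 10*t + 3)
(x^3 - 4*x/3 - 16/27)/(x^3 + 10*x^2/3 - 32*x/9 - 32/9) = (x + 2/3)/(x + 4)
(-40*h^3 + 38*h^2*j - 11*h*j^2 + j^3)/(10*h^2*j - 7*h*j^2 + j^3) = (-4*h + j)/j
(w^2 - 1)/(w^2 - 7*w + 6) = (w + 1)/(w - 6)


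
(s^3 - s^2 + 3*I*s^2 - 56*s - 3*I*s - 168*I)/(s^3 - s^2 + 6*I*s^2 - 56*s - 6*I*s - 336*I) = (s + 3*I)/(s + 6*I)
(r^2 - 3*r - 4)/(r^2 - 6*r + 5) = (r^2 - 3*r - 4)/(r^2 - 6*r + 5)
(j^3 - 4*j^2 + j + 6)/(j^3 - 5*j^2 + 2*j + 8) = (j - 3)/(j - 4)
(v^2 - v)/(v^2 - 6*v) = (v - 1)/(v - 6)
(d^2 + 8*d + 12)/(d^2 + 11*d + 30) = (d + 2)/(d + 5)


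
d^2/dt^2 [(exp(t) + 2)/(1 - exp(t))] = -3*(exp(t) + 1)*exp(t)/(exp(3*t) - 3*exp(2*t) + 3*exp(t) - 1)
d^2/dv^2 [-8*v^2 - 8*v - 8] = -16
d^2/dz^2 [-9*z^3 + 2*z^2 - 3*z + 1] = 4 - 54*z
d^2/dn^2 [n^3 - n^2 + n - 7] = 6*n - 2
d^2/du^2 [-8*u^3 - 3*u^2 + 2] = -48*u - 6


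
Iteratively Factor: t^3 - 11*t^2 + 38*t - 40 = (t - 4)*(t^2 - 7*t + 10) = (t - 4)*(t - 2)*(t - 5)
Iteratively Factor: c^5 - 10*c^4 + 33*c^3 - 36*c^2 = (c)*(c^4 - 10*c^3 + 33*c^2 - 36*c) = c^2*(c^3 - 10*c^2 + 33*c - 36) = c^2*(c - 3)*(c^2 - 7*c + 12) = c^2*(c - 3)^2*(c - 4)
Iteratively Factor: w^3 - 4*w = (w + 2)*(w^2 - 2*w) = w*(w + 2)*(w - 2)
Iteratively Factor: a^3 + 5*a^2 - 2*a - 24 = (a + 3)*(a^2 + 2*a - 8) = (a - 2)*(a + 3)*(a + 4)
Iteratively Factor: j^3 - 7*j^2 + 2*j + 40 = (j - 4)*(j^2 - 3*j - 10) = (j - 4)*(j + 2)*(j - 5)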